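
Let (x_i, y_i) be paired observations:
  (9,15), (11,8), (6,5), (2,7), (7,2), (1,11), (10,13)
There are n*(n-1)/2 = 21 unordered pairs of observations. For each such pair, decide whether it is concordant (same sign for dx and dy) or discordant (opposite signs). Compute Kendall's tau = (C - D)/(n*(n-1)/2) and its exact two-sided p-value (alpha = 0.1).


Step 1: Enumerate the 21 unordered pairs (i,j) with i<j and classify each by sign(x_j-x_i) * sign(y_j-y_i).
  (1,2):dx=+2,dy=-7->D; (1,3):dx=-3,dy=-10->C; (1,4):dx=-7,dy=-8->C; (1,5):dx=-2,dy=-13->C
  (1,6):dx=-8,dy=-4->C; (1,7):dx=+1,dy=-2->D; (2,3):dx=-5,dy=-3->C; (2,4):dx=-9,dy=-1->C
  (2,5):dx=-4,dy=-6->C; (2,6):dx=-10,dy=+3->D; (2,7):dx=-1,dy=+5->D; (3,4):dx=-4,dy=+2->D
  (3,5):dx=+1,dy=-3->D; (3,6):dx=-5,dy=+6->D; (3,7):dx=+4,dy=+8->C; (4,5):dx=+5,dy=-5->D
  (4,6):dx=-1,dy=+4->D; (4,7):dx=+8,dy=+6->C; (5,6):dx=-6,dy=+9->D; (5,7):dx=+3,dy=+11->C
  (6,7):dx=+9,dy=+2->C
Step 2: C = 11, D = 10, total pairs = 21.
Step 3: tau = (C - D)/(n(n-1)/2) = (11 - 10)/21 = 0.047619.
Step 4: Exact two-sided p-value (enumerate n! = 5040 permutations of y under H0): p = 1.000000.
Step 5: alpha = 0.1. fail to reject H0.

tau_b = 0.0476 (C=11, D=10), p = 1.000000, fail to reject H0.


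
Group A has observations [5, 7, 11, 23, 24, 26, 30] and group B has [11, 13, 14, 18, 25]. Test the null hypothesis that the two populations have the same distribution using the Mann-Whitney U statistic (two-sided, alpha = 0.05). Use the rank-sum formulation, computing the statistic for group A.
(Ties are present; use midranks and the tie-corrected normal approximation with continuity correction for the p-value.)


Step 1: Combine and sort all 12 observations; assign midranks.
sorted (value, group): (5,X), (7,X), (11,X), (11,Y), (13,Y), (14,Y), (18,Y), (23,X), (24,X), (25,Y), (26,X), (30,X)
ranks: 5->1, 7->2, 11->3.5, 11->3.5, 13->5, 14->6, 18->7, 23->8, 24->9, 25->10, 26->11, 30->12
Step 2: Rank sum for X: R1 = 1 + 2 + 3.5 + 8 + 9 + 11 + 12 = 46.5.
Step 3: U_X = R1 - n1(n1+1)/2 = 46.5 - 7*8/2 = 46.5 - 28 = 18.5.
       U_Y = n1*n2 - U_X = 35 - 18.5 = 16.5.
Step 4: Ties are present, so use the tie-corrected normal approximation (with continuity correction) for the p-value.
Step 5: p-value = 0.935170; compare to alpha = 0.05. fail to reject H0.

U_X = 18.5, p = 0.935170, fail to reject H0 at alpha = 0.05.


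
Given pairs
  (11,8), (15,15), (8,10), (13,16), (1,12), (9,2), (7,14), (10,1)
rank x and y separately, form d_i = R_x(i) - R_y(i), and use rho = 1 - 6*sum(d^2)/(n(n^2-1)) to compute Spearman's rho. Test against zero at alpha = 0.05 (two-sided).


Step 1: Rank x and y separately (midranks; no ties here).
rank(x): 11->6, 15->8, 8->3, 13->7, 1->1, 9->4, 7->2, 10->5
rank(y): 8->3, 15->7, 10->4, 16->8, 12->5, 2->2, 14->6, 1->1
Step 2: d_i = R_x(i) - R_y(i); compute d_i^2.
  (6-3)^2=9, (8-7)^2=1, (3-4)^2=1, (7-8)^2=1, (1-5)^2=16, (4-2)^2=4, (2-6)^2=16, (5-1)^2=16
sum(d^2) = 64.
Step 3: rho = 1 - 6*64 / (8*(8^2 - 1)) = 1 - 384/504 = 0.238095.
Step 4: Under H0, t = rho * sqrt((n-2)/(1-rho^2)) = 0.6005 ~ t(6).
Step 5: Two-sided p-value from the t-distribution with 6 df = 0.570156.
Step 6: alpha = 0.05. fail to reject H0.

rho = 0.2381, p = 0.570156, fail to reject H0 at alpha = 0.05.


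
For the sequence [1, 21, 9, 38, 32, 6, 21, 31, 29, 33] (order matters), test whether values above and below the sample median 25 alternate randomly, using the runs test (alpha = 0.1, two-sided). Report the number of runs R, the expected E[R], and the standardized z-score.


Step 1: Compute median = 25; label A = above, B = below.
Labels in order: BBBAABBAAA  (n_A = 5, n_B = 5)
Step 2: Count runs R = 4.
Step 3: Under H0 (random ordering), E[R] = 2*n_A*n_B/(n_A+n_B) + 1 = 2*5*5/10 + 1 = 6.0000.
        Var[R] = 2*n_A*n_B*(2*n_A*n_B - n_A - n_B) / ((n_A+n_B)^2 * (n_A+n_B-1)) = 2000/900 = 2.2222.
        SD[R] = 1.4907.
Step 4: Continuity-corrected z = (R + 0.5 - E[R]) / SD[R] = (4 + 0.5 - 6.0000) / 1.4907 = -1.0062.
Step 5: Two-sided p-value via normal approximation = 2*(1 - Phi(|z|)) = 0.314305.
Step 6: alpha = 0.1. fail to reject H0.

R = 4, z = -1.0062, p = 0.314305, fail to reject H0.


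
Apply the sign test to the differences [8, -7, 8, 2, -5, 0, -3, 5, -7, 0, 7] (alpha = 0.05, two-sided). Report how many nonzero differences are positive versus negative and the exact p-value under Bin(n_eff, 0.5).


Step 1: Discard zero differences. Original n = 11; n_eff = number of nonzero differences = 9.
Nonzero differences (with sign): +8, -7, +8, +2, -5, -3, +5, -7, +7
Step 2: Count signs: positive = 5, negative = 4.
Step 3: Under H0: P(positive) = 0.5, so the number of positives S ~ Bin(9, 0.5).
Step 4: Two-sided exact p-value = sum of Bin(9,0.5) probabilities at or below the observed probability = 1.000000.
Step 5: alpha = 0.05. fail to reject H0.

n_eff = 9, pos = 5, neg = 4, p = 1.000000, fail to reject H0.


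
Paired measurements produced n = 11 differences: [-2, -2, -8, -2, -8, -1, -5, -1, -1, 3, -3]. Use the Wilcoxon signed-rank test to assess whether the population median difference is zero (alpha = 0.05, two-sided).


Step 1: Drop any zero differences (none here) and take |d_i|.
|d| = [2, 2, 8, 2, 8, 1, 5, 1, 1, 3, 3]
Step 2: Midrank |d_i| (ties get averaged ranks).
ranks: |2|->5, |2|->5, |8|->10.5, |2|->5, |8|->10.5, |1|->2, |5|->9, |1|->2, |1|->2, |3|->7.5, |3|->7.5
Step 3: Attach original signs; sum ranks with positive sign and with negative sign.
W+ = 7.5 = 7.5
W- = 5 + 5 + 10.5 + 5 + 10.5 + 2 + 9 + 2 + 2 + 7.5 = 58.5
(Check: W+ + W- = 66 should equal n(n+1)/2 = 66.)
Step 4: Test statistic W = min(W+, W-) = 7.5.
Step 5: Ties in |d|, so use the tie-corrected normal approximation.
        E[W] = n(n+1)/4 = 11*12/4 = 33.
        Tie groups: |d|=1 (t=3), |d|=2 (t=3), |d|=3 (t=2), |d|=8 (t=2); sum(t^3 - t) = 60.
        Var[W] = n(n+1)(2n+1)/24 - sum(t^3-t)/48 = 3036/24 - 60/48 = 125.25.
        z = (W - E[W]) / sqrt(Var[W]) = (7.5 - 33) / 11.1915 = -2.2785.
        Two-sided p = 2*Phi(z) = 0.022696.
Step 6: alpha = 0.05. reject H0.

W+ = 7.5, W- = 58.5, W = min = 7.5, p = 0.022696, reject H0.


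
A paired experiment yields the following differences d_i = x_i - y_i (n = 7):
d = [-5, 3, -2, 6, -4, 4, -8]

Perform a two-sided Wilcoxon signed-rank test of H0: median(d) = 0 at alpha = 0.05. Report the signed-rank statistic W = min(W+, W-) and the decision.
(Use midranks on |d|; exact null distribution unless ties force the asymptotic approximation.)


Step 1: Drop any zero differences (none here) and take |d_i|.
|d| = [5, 3, 2, 6, 4, 4, 8]
Step 2: Midrank |d_i| (ties get averaged ranks).
ranks: |5|->5, |3|->2, |2|->1, |6|->6, |4|->3.5, |4|->3.5, |8|->7
Step 3: Attach original signs; sum ranks with positive sign and with negative sign.
W+ = 2 + 6 + 3.5 = 11.5
W- = 5 + 1 + 3.5 + 7 = 16.5
(Check: W+ + W- = 28 should equal n(n+1)/2 = 28.)
Step 4: Test statistic W = min(W+, W-) = 11.5.
Step 5: Ties in |d|, so use the tie-corrected normal approximation.
        E[W] = n(n+1)/4 = 7*8/4 = 14.
        Tie groups: |d|=4 (t=2); sum(t^3 - t) = 6.
        Var[W] = n(n+1)(2n+1)/24 - sum(t^3-t)/48 = 840/24 - 6/48 = 34.875.
        z = (W - E[W]) / sqrt(Var[W]) = (11.5 - 14) / 5.9055 = -0.4233.
        Two-sided p = 2*Phi(z) = 0.672052.
Step 6: alpha = 0.05. fail to reject H0.

W+ = 11.5, W- = 16.5, W = min = 11.5, p = 0.672052, fail to reject H0.


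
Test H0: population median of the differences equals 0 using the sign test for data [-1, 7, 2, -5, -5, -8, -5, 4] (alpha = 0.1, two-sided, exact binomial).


Step 1: Discard zero differences. Original n = 8; n_eff = number of nonzero differences = 8.
Nonzero differences (with sign): -1, +7, +2, -5, -5, -8, -5, +4
Step 2: Count signs: positive = 3, negative = 5.
Step 3: Under H0: P(positive) = 0.5, so the number of positives S ~ Bin(8, 0.5).
Step 4: Two-sided exact p-value = sum of Bin(8,0.5) probabilities at or below the observed probability = 0.726562.
Step 5: alpha = 0.1. fail to reject H0.

n_eff = 8, pos = 3, neg = 5, p = 0.726562, fail to reject H0.


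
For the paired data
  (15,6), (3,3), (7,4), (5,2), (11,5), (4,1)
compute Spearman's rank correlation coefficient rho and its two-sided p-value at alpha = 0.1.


Step 1: Rank x and y separately (midranks; no ties here).
rank(x): 15->6, 3->1, 7->4, 5->3, 11->5, 4->2
rank(y): 6->6, 3->3, 4->4, 2->2, 5->5, 1->1
Step 2: d_i = R_x(i) - R_y(i); compute d_i^2.
  (6-6)^2=0, (1-3)^2=4, (4-4)^2=0, (3-2)^2=1, (5-5)^2=0, (2-1)^2=1
sum(d^2) = 6.
Step 3: rho = 1 - 6*6 / (6*(6^2 - 1)) = 1 - 36/210 = 0.828571.
Step 4: Under H0, t = rho * sqrt((n-2)/(1-rho^2)) = 2.9598 ~ t(4).
Step 5: Two-sided p-value from the t-distribution with 4 df = 0.041563.
Step 6: alpha = 0.1. reject H0.

rho = 0.8286, p = 0.041563, reject H0 at alpha = 0.1.


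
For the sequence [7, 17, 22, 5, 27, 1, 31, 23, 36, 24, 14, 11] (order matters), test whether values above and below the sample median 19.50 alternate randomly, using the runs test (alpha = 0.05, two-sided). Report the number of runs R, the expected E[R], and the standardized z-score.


Step 1: Compute median = 19.50; label A = above, B = below.
Labels in order: BBABABAAAABB  (n_A = 6, n_B = 6)
Step 2: Count runs R = 7.
Step 3: Under H0 (random ordering), E[R] = 2*n_A*n_B/(n_A+n_B) + 1 = 2*6*6/12 + 1 = 7.0000.
        Var[R] = 2*n_A*n_B*(2*n_A*n_B - n_A - n_B) / ((n_A+n_B)^2 * (n_A+n_B-1)) = 4320/1584 = 2.7273.
        SD[R] = 1.6514.
Step 4: R = E[R], so z = 0 with no continuity correction.
Step 5: Two-sided p-value via normal approximation = 2*(1 - Phi(|z|)) = 1.000000.
Step 6: alpha = 0.05. fail to reject H0.

R = 7, z = 0.0000, p = 1.000000, fail to reject H0.


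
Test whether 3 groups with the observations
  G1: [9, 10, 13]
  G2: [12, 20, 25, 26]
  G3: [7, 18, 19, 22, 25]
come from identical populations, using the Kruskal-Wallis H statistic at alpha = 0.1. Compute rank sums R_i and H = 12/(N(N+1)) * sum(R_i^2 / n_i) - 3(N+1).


Step 1: Combine all N = 12 observations and assign midranks.
sorted (value, group, rank): (7,G3,1), (9,G1,2), (10,G1,3), (12,G2,4), (13,G1,5), (18,G3,6), (19,G3,7), (20,G2,8), (22,G3,9), (25,G2,10.5), (25,G3,10.5), (26,G2,12)
Step 2: Sum ranks within each group.
R_1 = 10 (n_1 = 3)
R_2 = 34.5 (n_2 = 4)
R_3 = 33.5 (n_3 = 5)
Step 3: H = 12/(N(N+1)) * sum(R_i^2/n_i) - 3(N+1)
     = 12/(12*13) * (10^2/3 + 34.5^2/4 + 33.5^2/5) - 3*13
     = 0.076923 * 555.346 - 39
     = 3.718910.
Step 4: Ties present; correction factor C = 1 - 6/(12^3 - 12) = 0.996503. Corrected H = 3.718910 / 0.996503 = 3.731959.
Step 5: Under H0, H ~ chi^2(2); p-value = 0.154745.
Step 6: alpha = 0.1. fail to reject H0.

H = 3.7320, df = 2, p = 0.154745, fail to reject H0.


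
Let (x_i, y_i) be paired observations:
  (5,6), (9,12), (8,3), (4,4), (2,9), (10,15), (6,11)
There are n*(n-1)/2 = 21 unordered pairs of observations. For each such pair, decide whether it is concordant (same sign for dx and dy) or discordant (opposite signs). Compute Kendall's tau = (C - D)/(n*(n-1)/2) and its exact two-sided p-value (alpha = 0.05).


Step 1: Enumerate the 21 unordered pairs (i,j) with i<j and classify each by sign(x_j-x_i) * sign(y_j-y_i).
  (1,2):dx=+4,dy=+6->C; (1,3):dx=+3,dy=-3->D; (1,4):dx=-1,dy=-2->C; (1,5):dx=-3,dy=+3->D
  (1,6):dx=+5,dy=+9->C; (1,7):dx=+1,dy=+5->C; (2,3):dx=-1,dy=-9->C; (2,4):dx=-5,dy=-8->C
  (2,5):dx=-7,dy=-3->C; (2,6):dx=+1,dy=+3->C; (2,7):dx=-3,dy=-1->C; (3,4):dx=-4,dy=+1->D
  (3,5):dx=-6,dy=+6->D; (3,6):dx=+2,dy=+12->C; (3,7):dx=-2,dy=+8->D; (4,5):dx=-2,dy=+5->D
  (4,6):dx=+6,dy=+11->C; (4,7):dx=+2,dy=+7->C; (5,6):dx=+8,dy=+6->C; (5,7):dx=+4,dy=+2->C
  (6,7):dx=-4,dy=-4->C
Step 2: C = 15, D = 6, total pairs = 21.
Step 3: tau = (C - D)/(n(n-1)/2) = (15 - 6)/21 = 0.428571.
Step 4: Exact two-sided p-value (enumerate n! = 5040 permutations of y under H0): p = 0.238889.
Step 5: alpha = 0.05. fail to reject H0.

tau_b = 0.4286 (C=15, D=6), p = 0.238889, fail to reject H0.


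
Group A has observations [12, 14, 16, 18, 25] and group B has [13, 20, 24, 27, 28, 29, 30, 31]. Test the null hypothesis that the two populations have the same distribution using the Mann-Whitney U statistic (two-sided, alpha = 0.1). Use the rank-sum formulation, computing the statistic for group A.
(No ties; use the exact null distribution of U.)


Step 1: Combine and sort all 13 observations; assign midranks.
sorted (value, group): (12,X), (13,Y), (14,X), (16,X), (18,X), (20,Y), (24,Y), (25,X), (27,Y), (28,Y), (29,Y), (30,Y), (31,Y)
ranks: 12->1, 13->2, 14->3, 16->4, 18->5, 20->6, 24->7, 25->8, 27->9, 28->10, 29->11, 30->12, 31->13
Step 2: Rank sum for X: R1 = 1 + 3 + 4 + 5 + 8 = 21.
Step 3: U_X = R1 - n1(n1+1)/2 = 21 - 5*6/2 = 21 - 15 = 6.
       U_Y = n1*n2 - U_X = 40 - 6 = 34.
Step 4: No ties, so the exact null distribution of U (based on enumerating the C(13,5) = 1287 equally likely rank assignments) gives the two-sided p-value.
Step 5: p-value = 0.045066; compare to alpha = 0.1. reject H0.

U_X = 6, p = 0.045066, reject H0 at alpha = 0.1.


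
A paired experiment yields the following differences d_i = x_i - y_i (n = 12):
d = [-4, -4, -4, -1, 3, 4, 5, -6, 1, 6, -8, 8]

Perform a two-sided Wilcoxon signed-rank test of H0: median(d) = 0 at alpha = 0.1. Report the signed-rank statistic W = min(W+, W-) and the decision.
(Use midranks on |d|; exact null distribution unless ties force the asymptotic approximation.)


Step 1: Drop any zero differences (none here) and take |d_i|.
|d| = [4, 4, 4, 1, 3, 4, 5, 6, 1, 6, 8, 8]
Step 2: Midrank |d_i| (ties get averaged ranks).
ranks: |4|->5.5, |4|->5.5, |4|->5.5, |1|->1.5, |3|->3, |4|->5.5, |5|->8, |6|->9.5, |1|->1.5, |6|->9.5, |8|->11.5, |8|->11.5
Step 3: Attach original signs; sum ranks with positive sign and with negative sign.
W+ = 3 + 5.5 + 8 + 1.5 + 9.5 + 11.5 = 39
W- = 5.5 + 5.5 + 5.5 + 1.5 + 9.5 + 11.5 = 39
(Check: W+ + W- = 78 should equal n(n+1)/2 = 78.)
Step 4: Test statistic W = min(W+, W-) = 39.
Step 5: Ties in |d|, so use the tie-corrected normal approximation.
        E[W] = n(n+1)/4 = 12*13/4 = 39.
        Tie groups: |d|=1 (t=2), |d|=4 (t=4), |d|=6 (t=2), |d|=8 (t=2); sum(t^3 - t) = 78.
        Var[W] = n(n+1)(2n+1)/24 - sum(t^3-t)/48 = 3900/24 - 78/48 = 160.875.
        z = (W - E[W]) / sqrt(Var[W]) = (39 - 39) / 12.6837 = 0.0000.
        Two-sided p = 2*Phi(z) = 1.000000.
Step 6: alpha = 0.1. fail to reject H0.

W+ = 39, W- = 39, W = min = 39, p = 1.000000, fail to reject H0.


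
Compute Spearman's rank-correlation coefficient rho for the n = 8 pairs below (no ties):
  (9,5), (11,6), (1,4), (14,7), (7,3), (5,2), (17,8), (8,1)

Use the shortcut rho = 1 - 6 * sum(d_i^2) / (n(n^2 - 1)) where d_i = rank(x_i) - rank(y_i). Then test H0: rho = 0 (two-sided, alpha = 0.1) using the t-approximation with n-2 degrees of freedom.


Step 1: Rank x and y separately (midranks; no ties here).
rank(x): 9->5, 11->6, 1->1, 14->7, 7->3, 5->2, 17->8, 8->4
rank(y): 5->5, 6->6, 4->4, 7->7, 3->3, 2->2, 8->8, 1->1
Step 2: d_i = R_x(i) - R_y(i); compute d_i^2.
  (5-5)^2=0, (6-6)^2=0, (1-4)^2=9, (7-7)^2=0, (3-3)^2=0, (2-2)^2=0, (8-8)^2=0, (4-1)^2=9
sum(d^2) = 18.
Step 3: rho = 1 - 6*18 / (8*(8^2 - 1)) = 1 - 108/504 = 0.785714.
Step 4: Under H0, t = rho * sqrt((n-2)/(1-rho^2)) = 3.1113 ~ t(6).
Step 5: Two-sided p-value from the t-distribution with 6 df = 0.020815.
Step 6: alpha = 0.1. reject H0.

rho = 0.7857, p = 0.020815, reject H0 at alpha = 0.1.


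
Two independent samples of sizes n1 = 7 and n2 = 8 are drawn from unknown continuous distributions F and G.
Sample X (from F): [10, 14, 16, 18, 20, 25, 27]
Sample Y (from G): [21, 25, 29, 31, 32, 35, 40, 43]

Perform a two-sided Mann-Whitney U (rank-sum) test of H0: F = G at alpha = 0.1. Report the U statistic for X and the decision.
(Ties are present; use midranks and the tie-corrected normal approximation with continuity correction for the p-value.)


Step 1: Combine and sort all 15 observations; assign midranks.
sorted (value, group): (10,X), (14,X), (16,X), (18,X), (20,X), (21,Y), (25,X), (25,Y), (27,X), (29,Y), (31,Y), (32,Y), (35,Y), (40,Y), (43,Y)
ranks: 10->1, 14->2, 16->3, 18->4, 20->5, 21->6, 25->7.5, 25->7.5, 27->9, 29->10, 31->11, 32->12, 35->13, 40->14, 43->15
Step 2: Rank sum for X: R1 = 1 + 2 + 3 + 4 + 5 + 7.5 + 9 = 31.5.
Step 3: U_X = R1 - n1(n1+1)/2 = 31.5 - 7*8/2 = 31.5 - 28 = 3.5.
       U_Y = n1*n2 - U_X = 56 - 3.5 = 52.5.
Step 4: Ties are present, so use the tie-corrected normal approximation (with continuity correction) for the p-value.
Step 5: p-value = 0.005437; compare to alpha = 0.1. reject H0.

U_X = 3.5, p = 0.005437, reject H0 at alpha = 0.1.


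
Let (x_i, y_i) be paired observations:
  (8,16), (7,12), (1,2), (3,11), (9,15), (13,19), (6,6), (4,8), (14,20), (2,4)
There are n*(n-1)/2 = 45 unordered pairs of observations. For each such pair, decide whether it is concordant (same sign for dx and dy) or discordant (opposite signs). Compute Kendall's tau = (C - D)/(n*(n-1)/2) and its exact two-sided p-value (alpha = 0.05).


Step 1: Enumerate the 45 unordered pairs (i,j) with i<j and classify each by sign(x_j-x_i) * sign(y_j-y_i).
  (1,2):dx=-1,dy=-4->C; (1,3):dx=-7,dy=-14->C; (1,4):dx=-5,dy=-5->C; (1,5):dx=+1,dy=-1->D
  (1,6):dx=+5,dy=+3->C; (1,7):dx=-2,dy=-10->C; (1,8):dx=-4,dy=-8->C; (1,9):dx=+6,dy=+4->C
  (1,10):dx=-6,dy=-12->C; (2,3):dx=-6,dy=-10->C; (2,4):dx=-4,dy=-1->C; (2,5):dx=+2,dy=+3->C
  (2,6):dx=+6,dy=+7->C; (2,7):dx=-1,dy=-6->C; (2,8):dx=-3,dy=-4->C; (2,9):dx=+7,dy=+8->C
  (2,10):dx=-5,dy=-8->C; (3,4):dx=+2,dy=+9->C; (3,5):dx=+8,dy=+13->C; (3,6):dx=+12,dy=+17->C
  (3,7):dx=+5,dy=+4->C; (3,8):dx=+3,dy=+6->C; (3,9):dx=+13,dy=+18->C; (3,10):dx=+1,dy=+2->C
  (4,5):dx=+6,dy=+4->C; (4,6):dx=+10,dy=+8->C; (4,7):dx=+3,dy=-5->D; (4,8):dx=+1,dy=-3->D
  (4,9):dx=+11,dy=+9->C; (4,10):dx=-1,dy=-7->C; (5,6):dx=+4,dy=+4->C; (5,7):dx=-3,dy=-9->C
  (5,8):dx=-5,dy=-7->C; (5,9):dx=+5,dy=+5->C; (5,10):dx=-7,dy=-11->C; (6,7):dx=-7,dy=-13->C
  (6,8):dx=-9,dy=-11->C; (6,9):dx=+1,dy=+1->C; (6,10):dx=-11,dy=-15->C; (7,8):dx=-2,dy=+2->D
  (7,9):dx=+8,dy=+14->C; (7,10):dx=-4,dy=-2->C; (8,9):dx=+10,dy=+12->C; (8,10):dx=-2,dy=-4->C
  (9,10):dx=-12,dy=-16->C
Step 2: C = 41, D = 4, total pairs = 45.
Step 3: tau = (C - D)/(n(n-1)/2) = (41 - 4)/45 = 0.822222.
Step 4: Exact two-sided p-value (enumerate n! = 3628800 permutations of y under H0): p = 0.000358.
Step 5: alpha = 0.05. reject H0.

tau_b = 0.8222 (C=41, D=4), p = 0.000358, reject H0.


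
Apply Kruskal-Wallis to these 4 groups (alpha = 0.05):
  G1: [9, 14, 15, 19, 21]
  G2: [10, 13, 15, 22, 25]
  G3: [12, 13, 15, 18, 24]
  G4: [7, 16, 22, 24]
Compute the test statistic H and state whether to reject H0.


Step 1: Combine all N = 19 observations and assign midranks.
sorted (value, group, rank): (7,G4,1), (9,G1,2), (10,G2,3), (12,G3,4), (13,G2,5.5), (13,G3,5.5), (14,G1,7), (15,G1,9), (15,G2,9), (15,G3,9), (16,G4,11), (18,G3,12), (19,G1,13), (21,G1,14), (22,G2,15.5), (22,G4,15.5), (24,G3,17.5), (24,G4,17.5), (25,G2,19)
Step 2: Sum ranks within each group.
R_1 = 45 (n_1 = 5)
R_2 = 52 (n_2 = 5)
R_3 = 48 (n_3 = 5)
R_4 = 45 (n_4 = 4)
Step 3: H = 12/(N(N+1)) * sum(R_i^2/n_i) - 3(N+1)
     = 12/(19*20) * (45^2/5 + 52^2/5 + 48^2/5 + 45^2/4) - 3*20
     = 0.031579 * 1912.85 - 60
     = 0.405789.
Step 4: Ties present; correction factor C = 1 - 42/(19^3 - 19) = 0.993860. Corrected H = 0.405789 / 0.993860 = 0.408297.
Step 5: Under H0, H ~ chi^2(3); p-value = 0.938523.
Step 6: alpha = 0.05. fail to reject H0.

H = 0.4083, df = 3, p = 0.938523, fail to reject H0.


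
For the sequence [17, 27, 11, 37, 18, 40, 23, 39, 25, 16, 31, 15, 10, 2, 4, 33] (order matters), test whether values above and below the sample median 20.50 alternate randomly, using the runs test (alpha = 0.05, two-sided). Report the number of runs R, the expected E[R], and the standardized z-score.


Step 1: Compute median = 20.50; label A = above, B = below.
Labels in order: BABABAAAABABBBBA  (n_A = 8, n_B = 8)
Step 2: Count runs R = 10.
Step 3: Under H0 (random ordering), E[R] = 2*n_A*n_B/(n_A+n_B) + 1 = 2*8*8/16 + 1 = 9.0000.
        Var[R] = 2*n_A*n_B*(2*n_A*n_B - n_A - n_B) / ((n_A+n_B)^2 * (n_A+n_B-1)) = 14336/3840 = 3.7333.
        SD[R] = 1.9322.
Step 4: Continuity-corrected z = (R - 0.5 - E[R]) / SD[R] = (10 - 0.5 - 9.0000) / 1.9322 = 0.2588.
Step 5: Two-sided p-value via normal approximation = 2*(1 - Phi(|z|)) = 0.795809.
Step 6: alpha = 0.05. fail to reject H0.

R = 10, z = 0.2588, p = 0.795809, fail to reject H0.


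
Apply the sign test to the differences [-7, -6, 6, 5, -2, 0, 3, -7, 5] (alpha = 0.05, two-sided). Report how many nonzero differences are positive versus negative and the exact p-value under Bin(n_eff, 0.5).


Step 1: Discard zero differences. Original n = 9; n_eff = number of nonzero differences = 8.
Nonzero differences (with sign): -7, -6, +6, +5, -2, +3, -7, +5
Step 2: Count signs: positive = 4, negative = 4.
Step 3: Under H0: P(positive) = 0.5, so the number of positives S ~ Bin(8, 0.5).
Step 4: Two-sided exact p-value = sum of Bin(8,0.5) probabilities at or below the observed probability = 1.000000.
Step 5: alpha = 0.05. fail to reject H0.

n_eff = 8, pos = 4, neg = 4, p = 1.000000, fail to reject H0.


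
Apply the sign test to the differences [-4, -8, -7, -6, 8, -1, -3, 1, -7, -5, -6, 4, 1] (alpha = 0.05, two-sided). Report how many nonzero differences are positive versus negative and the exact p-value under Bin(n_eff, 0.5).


Step 1: Discard zero differences. Original n = 13; n_eff = number of nonzero differences = 13.
Nonzero differences (with sign): -4, -8, -7, -6, +8, -1, -3, +1, -7, -5, -6, +4, +1
Step 2: Count signs: positive = 4, negative = 9.
Step 3: Under H0: P(positive) = 0.5, so the number of positives S ~ Bin(13, 0.5).
Step 4: Two-sided exact p-value = sum of Bin(13,0.5) probabilities at or below the observed probability = 0.266846.
Step 5: alpha = 0.05. fail to reject H0.

n_eff = 13, pos = 4, neg = 9, p = 0.266846, fail to reject H0.


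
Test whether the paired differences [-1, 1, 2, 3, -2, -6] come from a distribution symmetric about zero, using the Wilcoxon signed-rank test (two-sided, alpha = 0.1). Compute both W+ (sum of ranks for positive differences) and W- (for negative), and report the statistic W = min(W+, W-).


Step 1: Drop any zero differences (none here) and take |d_i|.
|d| = [1, 1, 2, 3, 2, 6]
Step 2: Midrank |d_i| (ties get averaged ranks).
ranks: |1|->1.5, |1|->1.5, |2|->3.5, |3|->5, |2|->3.5, |6|->6
Step 3: Attach original signs; sum ranks with positive sign and with negative sign.
W+ = 1.5 + 3.5 + 5 = 10
W- = 1.5 + 3.5 + 6 = 11
(Check: W+ + W- = 21 should equal n(n+1)/2 = 21.)
Step 4: Test statistic W = min(W+, W-) = 10.
Step 5: Ties in |d|, so use the tie-corrected normal approximation.
        E[W] = n(n+1)/4 = 6*7/4 = 10.5.
        Tie groups: |d|=1 (t=2), |d|=2 (t=2); sum(t^3 - t) = 12.
        Var[W] = n(n+1)(2n+1)/24 - sum(t^3-t)/48 = 546/24 - 12/48 = 22.5.
        z = (W - E[W]) / sqrt(Var[W]) = (10 - 10.5) / 4.7434 = -0.1054.
        Two-sided p = 2*Phi(z) = 0.916051.
Step 6: alpha = 0.1. fail to reject H0.

W+ = 10, W- = 11, W = min = 10, p = 0.916051, fail to reject H0.


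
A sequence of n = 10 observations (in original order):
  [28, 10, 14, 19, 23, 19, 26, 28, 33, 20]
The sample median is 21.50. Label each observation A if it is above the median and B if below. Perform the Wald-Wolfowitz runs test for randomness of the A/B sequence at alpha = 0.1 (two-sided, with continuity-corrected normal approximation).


Step 1: Compute median = 21.50; label A = above, B = below.
Labels in order: ABBBABAAAB  (n_A = 5, n_B = 5)
Step 2: Count runs R = 6.
Step 3: Under H0 (random ordering), E[R] = 2*n_A*n_B/(n_A+n_B) + 1 = 2*5*5/10 + 1 = 6.0000.
        Var[R] = 2*n_A*n_B*(2*n_A*n_B - n_A - n_B) / ((n_A+n_B)^2 * (n_A+n_B-1)) = 2000/900 = 2.2222.
        SD[R] = 1.4907.
Step 4: R = E[R], so z = 0 with no continuity correction.
Step 5: Two-sided p-value via normal approximation = 2*(1 - Phi(|z|)) = 1.000000.
Step 6: alpha = 0.1. fail to reject H0.

R = 6, z = 0.0000, p = 1.000000, fail to reject H0.


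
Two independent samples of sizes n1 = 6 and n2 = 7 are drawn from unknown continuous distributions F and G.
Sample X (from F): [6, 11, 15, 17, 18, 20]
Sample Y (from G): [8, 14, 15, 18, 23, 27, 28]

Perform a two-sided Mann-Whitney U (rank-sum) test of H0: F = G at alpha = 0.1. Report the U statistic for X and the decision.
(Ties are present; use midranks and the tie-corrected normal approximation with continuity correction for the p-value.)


Step 1: Combine and sort all 13 observations; assign midranks.
sorted (value, group): (6,X), (8,Y), (11,X), (14,Y), (15,X), (15,Y), (17,X), (18,X), (18,Y), (20,X), (23,Y), (27,Y), (28,Y)
ranks: 6->1, 8->2, 11->3, 14->4, 15->5.5, 15->5.5, 17->7, 18->8.5, 18->8.5, 20->10, 23->11, 27->12, 28->13
Step 2: Rank sum for X: R1 = 1 + 3 + 5.5 + 7 + 8.5 + 10 = 35.
Step 3: U_X = R1 - n1(n1+1)/2 = 35 - 6*7/2 = 35 - 21 = 14.
       U_Y = n1*n2 - U_X = 42 - 14 = 28.
Step 4: Ties are present, so use the tie-corrected normal approximation (with continuity correction) for the p-value.
Step 5: p-value = 0.351785; compare to alpha = 0.1. fail to reject H0.

U_X = 14, p = 0.351785, fail to reject H0 at alpha = 0.1.


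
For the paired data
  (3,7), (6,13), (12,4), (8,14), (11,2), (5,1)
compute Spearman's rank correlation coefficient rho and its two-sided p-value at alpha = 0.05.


Step 1: Rank x and y separately (midranks; no ties here).
rank(x): 3->1, 6->3, 12->6, 8->4, 11->5, 5->2
rank(y): 7->4, 13->5, 4->3, 14->6, 2->2, 1->1
Step 2: d_i = R_x(i) - R_y(i); compute d_i^2.
  (1-4)^2=9, (3-5)^2=4, (6-3)^2=9, (4-6)^2=4, (5-2)^2=9, (2-1)^2=1
sum(d^2) = 36.
Step 3: rho = 1 - 6*36 / (6*(6^2 - 1)) = 1 - 216/210 = -0.028571.
Step 4: Under H0, t = rho * sqrt((n-2)/(1-rho^2)) = -0.0572 ~ t(4).
Step 5: Two-sided p-value from the t-distribution with 4 df = 0.957155.
Step 6: alpha = 0.05. fail to reject H0.

rho = -0.0286, p = 0.957155, fail to reject H0 at alpha = 0.05.


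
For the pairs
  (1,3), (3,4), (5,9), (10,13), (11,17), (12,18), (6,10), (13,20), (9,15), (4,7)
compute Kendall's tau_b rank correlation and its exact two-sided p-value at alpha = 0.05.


Step 1: Enumerate the 45 unordered pairs (i,j) with i<j and classify each by sign(x_j-x_i) * sign(y_j-y_i).
  (1,2):dx=+2,dy=+1->C; (1,3):dx=+4,dy=+6->C; (1,4):dx=+9,dy=+10->C; (1,5):dx=+10,dy=+14->C
  (1,6):dx=+11,dy=+15->C; (1,7):dx=+5,dy=+7->C; (1,8):dx=+12,dy=+17->C; (1,9):dx=+8,dy=+12->C
  (1,10):dx=+3,dy=+4->C; (2,3):dx=+2,dy=+5->C; (2,4):dx=+7,dy=+9->C; (2,5):dx=+8,dy=+13->C
  (2,6):dx=+9,dy=+14->C; (2,7):dx=+3,dy=+6->C; (2,8):dx=+10,dy=+16->C; (2,9):dx=+6,dy=+11->C
  (2,10):dx=+1,dy=+3->C; (3,4):dx=+5,dy=+4->C; (3,5):dx=+6,dy=+8->C; (3,6):dx=+7,dy=+9->C
  (3,7):dx=+1,dy=+1->C; (3,8):dx=+8,dy=+11->C; (3,9):dx=+4,dy=+6->C; (3,10):dx=-1,dy=-2->C
  (4,5):dx=+1,dy=+4->C; (4,6):dx=+2,dy=+5->C; (4,7):dx=-4,dy=-3->C; (4,8):dx=+3,dy=+7->C
  (4,9):dx=-1,dy=+2->D; (4,10):dx=-6,dy=-6->C; (5,6):dx=+1,dy=+1->C; (5,7):dx=-5,dy=-7->C
  (5,8):dx=+2,dy=+3->C; (5,9):dx=-2,dy=-2->C; (5,10):dx=-7,dy=-10->C; (6,7):dx=-6,dy=-8->C
  (6,8):dx=+1,dy=+2->C; (6,9):dx=-3,dy=-3->C; (6,10):dx=-8,dy=-11->C; (7,8):dx=+7,dy=+10->C
  (7,9):dx=+3,dy=+5->C; (7,10):dx=-2,dy=-3->C; (8,9):dx=-4,dy=-5->C; (8,10):dx=-9,dy=-13->C
  (9,10):dx=-5,dy=-8->C
Step 2: C = 44, D = 1, total pairs = 45.
Step 3: tau = (C - D)/(n(n-1)/2) = (44 - 1)/45 = 0.955556.
Step 4: Exact two-sided p-value (enumerate n! = 3628800 permutations of y under H0): p = 0.000006.
Step 5: alpha = 0.05. reject H0.

tau_b = 0.9556 (C=44, D=1), p = 0.000006, reject H0.


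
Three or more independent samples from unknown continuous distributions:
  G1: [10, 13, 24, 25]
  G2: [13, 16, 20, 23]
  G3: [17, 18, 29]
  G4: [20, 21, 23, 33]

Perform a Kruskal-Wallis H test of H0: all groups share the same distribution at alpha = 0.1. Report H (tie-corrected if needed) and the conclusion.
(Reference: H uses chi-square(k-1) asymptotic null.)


Step 1: Combine all N = 15 observations and assign midranks.
sorted (value, group, rank): (10,G1,1), (13,G1,2.5), (13,G2,2.5), (16,G2,4), (17,G3,5), (18,G3,6), (20,G2,7.5), (20,G4,7.5), (21,G4,9), (23,G2,10.5), (23,G4,10.5), (24,G1,12), (25,G1,13), (29,G3,14), (33,G4,15)
Step 2: Sum ranks within each group.
R_1 = 28.5 (n_1 = 4)
R_2 = 24.5 (n_2 = 4)
R_3 = 25 (n_3 = 3)
R_4 = 42 (n_4 = 4)
Step 3: H = 12/(N(N+1)) * sum(R_i^2/n_i) - 3(N+1)
     = 12/(15*16) * (28.5^2/4 + 24.5^2/4 + 25^2/3 + 42^2/4) - 3*16
     = 0.050000 * 1002.46 - 48
     = 2.122917.
Step 4: Ties present; correction factor C = 1 - 18/(15^3 - 15) = 0.994643. Corrected H = 2.122917 / 0.994643 = 2.134351.
Step 5: Under H0, H ~ chi^2(3); p-value = 0.544995.
Step 6: alpha = 0.1. fail to reject H0.

H = 2.1344, df = 3, p = 0.544995, fail to reject H0.


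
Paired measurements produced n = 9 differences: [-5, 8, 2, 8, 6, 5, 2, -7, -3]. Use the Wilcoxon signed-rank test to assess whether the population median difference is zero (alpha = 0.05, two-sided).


Step 1: Drop any zero differences (none here) and take |d_i|.
|d| = [5, 8, 2, 8, 6, 5, 2, 7, 3]
Step 2: Midrank |d_i| (ties get averaged ranks).
ranks: |5|->4.5, |8|->8.5, |2|->1.5, |8|->8.5, |6|->6, |5|->4.5, |2|->1.5, |7|->7, |3|->3
Step 3: Attach original signs; sum ranks with positive sign and with negative sign.
W+ = 8.5 + 1.5 + 8.5 + 6 + 4.5 + 1.5 = 30.5
W- = 4.5 + 7 + 3 = 14.5
(Check: W+ + W- = 45 should equal n(n+1)/2 = 45.)
Step 4: Test statistic W = min(W+, W-) = 14.5.
Step 5: Ties in |d|, so use the tie-corrected normal approximation.
        E[W] = n(n+1)/4 = 9*10/4 = 22.5.
        Tie groups: |d|=2 (t=2), |d|=5 (t=2), |d|=8 (t=2); sum(t^3 - t) = 18.
        Var[W] = n(n+1)(2n+1)/24 - sum(t^3-t)/48 = 1710/24 - 18/48 = 70.875.
        z = (W - E[W]) / sqrt(Var[W]) = (14.5 - 22.5) / 8.4187 = -0.9503.
        Two-sided p = 2*Phi(z) = 0.341979.
Step 6: alpha = 0.05. fail to reject H0.

W+ = 30.5, W- = 14.5, W = min = 14.5, p = 0.341979, fail to reject H0.


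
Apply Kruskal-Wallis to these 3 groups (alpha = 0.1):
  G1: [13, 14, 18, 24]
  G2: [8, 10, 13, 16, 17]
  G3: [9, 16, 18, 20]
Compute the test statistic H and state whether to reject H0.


Step 1: Combine all N = 13 observations and assign midranks.
sorted (value, group, rank): (8,G2,1), (9,G3,2), (10,G2,3), (13,G1,4.5), (13,G2,4.5), (14,G1,6), (16,G2,7.5), (16,G3,7.5), (17,G2,9), (18,G1,10.5), (18,G3,10.5), (20,G3,12), (24,G1,13)
Step 2: Sum ranks within each group.
R_1 = 34 (n_1 = 4)
R_2 = 25 (n_2 = 5)
R_3 = 32 (n_3 = 4)
Step 3: H = 12/(N(N+1)) * sum(R_i^2/n_i) - 3(N+1)
     = 12/(13*14) * (34^2/4 + 25^2/5 + 32^2/4) - 3*14
     = 0.065934 * 670 - 42
     = 2.175824.
Step 4: Ties present; correction factor C = 1 - 18/(13^3 - 13) = 0.991758. Corrected H = 2.175824 / 0.991758 = 2.193906.
Step 5: Under H0, H ~ chi^2(2); p-value = 0.333887.
Step 6: alpha = 0.1. fail to reject H0.

H = 2.1939, df = 2, p = 0.333887, fail to reject H0.


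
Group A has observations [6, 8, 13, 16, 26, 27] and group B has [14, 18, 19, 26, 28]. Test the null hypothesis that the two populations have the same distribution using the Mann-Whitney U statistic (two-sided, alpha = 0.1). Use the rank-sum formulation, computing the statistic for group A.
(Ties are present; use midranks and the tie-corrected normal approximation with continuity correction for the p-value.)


Step 1: Combine and sort all 11 observations; assign midranks.
sorted (value, group): (6,X), (8,X), (13,X), (14,Y), (16,X), (18,Y), (19,Y), (26,X), (26,Y), (27,X), (28,Y)
ranks: 6->1, 8->2, 13->3, 14->4, 16->5, 18->6, 19->7, 26->8.5, 26->8.5, 27->10, 28->11
Step 2: Rank sum for X: R1 = 1 + 2 + 3 + 5 + 8.5 + 10 = 29.5.
Step 3: U_X = R1 - n1(n1+1)/2 = 29.5 - 6*7/2 = 29.5 - 21 = 8.5.
       U_Y = n1*n2 - U_X = 30 - 8.5 = 21.5.
Step 4: Ties are present, so use the tie-corrected normal approximation (with continuity correction) for the p-value.
Step 5: p-value = 0.272229; compare to alpha = 0.1. fail to reject H0.

U_X = 8.5, p = 0.272229, fail to reject H0 at alpha = 0.1.


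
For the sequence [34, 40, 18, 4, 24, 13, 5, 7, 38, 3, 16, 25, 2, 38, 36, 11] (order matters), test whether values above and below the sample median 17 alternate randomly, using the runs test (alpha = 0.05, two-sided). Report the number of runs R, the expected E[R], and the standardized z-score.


Step 1: Compute median = 17; label A = above, B = below.
Labels in order: AAABABBBABBABAAB  (n_A = 8, n_B = 8)
Step 2: Count runs R = 10.
Step 3: Under H0 (random ordering), E[R] = 2*n_A*n_B/(n_A+n_B) + 1 = 2*8*8/16 + 1 = 9.0000.
        Var[R] = 2*n_A*n_B*(2*n_A*n_B - n_A - n_B) / ((n_A+n_B)^2 * (n_A+n_B-1)) = 14336/3840 = 3.7333.
        SD[R] = 1.9322.
Step 4: Continuity-corrected z = (R - 0.5 - E[R]) / SD[R] = (10 - 0.5 - 9.0000) / 1.9322 = 0.2588.
Step 5: Two-sided p-value via normal approximation = 2*(1 - Phi(|z|)) = 0.795809.
Step 6: alpha = 0.05. fail to reject H0.

R = 10, z = 0.2588, p = 0.795809, fail to reject H0.


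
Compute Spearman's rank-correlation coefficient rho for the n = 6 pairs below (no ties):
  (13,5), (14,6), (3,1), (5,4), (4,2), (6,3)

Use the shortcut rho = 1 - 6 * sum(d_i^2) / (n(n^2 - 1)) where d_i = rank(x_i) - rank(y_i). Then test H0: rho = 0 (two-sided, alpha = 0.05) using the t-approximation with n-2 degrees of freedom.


Step 1: Rank x and y separately (midranks; no ties here).
rank(x): 13->5, 14->6, 3->1, 5->3, 4->2, 6->4
rank(y): 5->5, 6->6, 1->1, 4->4, 2->2, 3->3
Step 2: d_i = R_x(i) - R_y(i); compute d_i^2.
  (5-5)^2=0, (6-6)^2=0, (1-1)^2=0, (3-4)^2=1, (2-2)^2=0, (4-3)^2=1
sum(d^2) = 2.
Step 3: rho = 1 - 6*2 / (6*(6^2 - 1)) = 1 - 12/210 = 0.942857.
Step 4: Under H0, t = rho * sqrt((n-2)/(1-rho^2)) = 5.6595 ~ t(4).
Step 5: Two-sided p-value from the t-distribution with 4 df = 0.004805.
Step 6: alpha = 0.05. reject H0.

rho = 0.9429, p = 0.004805, reject H0 at alpha = 0.05.


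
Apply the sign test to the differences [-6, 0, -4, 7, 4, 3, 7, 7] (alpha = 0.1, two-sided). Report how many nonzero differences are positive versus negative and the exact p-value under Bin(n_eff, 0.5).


Step 1: Discard zero differences. Original n = 8; n_eff = number of nonzero differences = 7.
Nonzero differences (with sign): -6, -4, +7, +4, +3, +7, +7
Step 2: Count signs: positive = 5, negative = 2.
Step 3: Under H0: P(positive) = 0.5, so the number of positives S ~ Bin(7, 0.5).
Step 4: Two-sided exact p-value = sum of Bin(7,0.5) probabilities at or below the observed probability = 0.453125.
Step 5: alpha = 0.1. fail to reject H0.

n_eff = 7, pos = 5, neg = 2, p = 0.453125, fail to reject H0.


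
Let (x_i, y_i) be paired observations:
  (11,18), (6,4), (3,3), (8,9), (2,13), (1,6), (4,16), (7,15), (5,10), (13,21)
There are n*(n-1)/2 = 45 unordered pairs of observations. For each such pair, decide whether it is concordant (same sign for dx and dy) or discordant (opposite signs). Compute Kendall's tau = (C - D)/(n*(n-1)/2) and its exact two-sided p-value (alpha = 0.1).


Step 1: Enumerate the 45 unordered pairs (i,j) with i<j and classify each by sign(x_j-x_i) * sign(y_j-y_i).
  (1,2):dx=-5,dy=-14->C; (1,3):dx=-8,dy=-15->C; (1,4):dx=-3,dy=-9->C; (1,5):dx=-9,dy=-5->C
  (1,6):dx=-10,dy=-12->C; (1,7):dx=-7,dy=-2->C; (1,8):dx=-4,dy=-3->C; (1,9):dx=-6,dy=-8->C
  (1,10):dx=+2,dy=+3->C; (2,3):dx=-3,dy=-1->C; (2,4):dx=+2,dy=+5->C; (2,5):dx=-4,dy=+9->D
  (2,6):dx=-5,dy=+2->D; (2,7):dx=-2,dy=+12->D; (2,8):dx=+1,dy=+11->C; (2,9):dx=-1,dy=+6->D
  (2,10):dx=+7,dy=+17->C; (3,4):dx=+5,dy=+6->C; (3,5):dx=-1,dy=+10->D; (3,6):dx=-2,dy=+3->D
  (3,7):dx=+1,dy=+13->C; (3,8):dx=+4,dy=+12->C; (3,9):dx=+2,dy=+7->C; (3,10):dx=+10,dy=+18->C
  (4,5):dx=-6,dy=+4->D; (4,6):dx=-7,dy=-3->C; (4,7):dx=-4,dy=+7->D; (4,8):dx=-1,dy=+6->D
  (4,9):dx=-3,dy=+1->D; (4,10):dx=+5,dy=+12->C; (5,6):dx=-1,dy=-7->C; (5,7):dx=+2,dy=+3->C
  (5,8):dx=+5,dy=+2->C; (5,9):dx=+3,dy=-3->D; (5,10):dx=+11,dy=+8->C; (6,7):dx=+3,dy=+10->C
  (6,8):dx=+6,dy=+9->C; (6,9):dx=+4,dy=+4->C; (6,10):dx=+12,dy=+15->C; (7,8):dx=+3,dy=-1->D
  (7,9):dx=+1,dy=-6->D; (7,10):dx=+9,dy=+5->C; (8,9):dx=-2,dy=-5->C; (8,10):dx=+6,dy=+6->C
  (9,10):dx=+8,dy=+11->C
Step 2: C = 32, D = 13, total pairs = 45.
Step 3: tau = (C - D)/(n(n-1)/2) = (32 - 13)/45 = 0.422222.
Step 4: Exact two-sided p-value (enumerate n! = 3628800 permutations of y under H0): p = 0.108313.
Step 5: alpha = 0.1. fail to reject H0.

tau_b = 0.4222 (C=32, D=13), p = 0.108313, fail to reject H0.


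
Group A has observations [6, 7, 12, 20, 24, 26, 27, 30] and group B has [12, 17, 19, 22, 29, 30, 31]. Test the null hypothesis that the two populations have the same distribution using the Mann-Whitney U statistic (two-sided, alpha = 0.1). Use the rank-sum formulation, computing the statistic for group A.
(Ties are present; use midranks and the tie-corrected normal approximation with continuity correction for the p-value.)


Step 1: Combine and sort all 15 observations; assign midranks.
sorted (value, group): (6,X), (7,X), (12,X), (12,Y), (17,Y), (19,Y), (20,X), (22,Y), (24,X), (26,X), (27,X), (29,Y), (30,X), (30,Y), (31,Y)
ranks: 6->1, 7->2, 12->3.5, 12->3.5, 17->5, 19->6, 20->7, 22->8, 24->9, 26->10, 27->11, 29->12, 30->13.5, 30->13.5, 31->15
Step 2: Rank sum for X: R1 = 1 + 2 + 3.5 + 7 + 9 + 10 + 11 + 13.5 = 57.
Step 3: U_X = R1 - n1(n1+1)/2 = 57 - 8*9/2 = 57 - 36 = 21.
       U_Y = n1*n2 - U_X = 56 - 21 = 35.
Step 4: Ties are present, so use the tie-corrected normal approximation (with continuity correction) for the p-value.
Step 5: p-value = 0.451104; compare to alpha = 0.1. fail to reject H0.

U_X = 21, p = 0.451104, fail to reject H0 at alpha = 0.1.


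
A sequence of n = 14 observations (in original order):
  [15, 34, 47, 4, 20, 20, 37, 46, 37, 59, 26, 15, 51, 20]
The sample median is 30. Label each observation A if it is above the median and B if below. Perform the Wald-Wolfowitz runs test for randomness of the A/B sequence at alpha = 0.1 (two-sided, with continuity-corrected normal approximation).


Step 1: Compute median = 30; label A = above, B = below.
Labels in order: BAABBBAAAABBAB  (n_A = 7, n_B = 7)
Step 2: Count runs R = 7.
Step 3: Under H0 (random ordering), E[R] = 2*n_A*n_B/(n_A+n_B) + 1 = 2*7*7/14 + 1 = 8.0000.
        Var[R] = 2*n_A*n_B*(2*n_A*n_B - n_A - n_B) / ((n_A+n_B)^2 * (n_A+n_B-1)) = 8232/2548 = 3.2308.
        SD[R] = 1.7974.
Step 4: Continuity-corrected z = (R + 0.5 - E[R]) / SD[R] = (7 + 0.5 - 8.0000) / 1.7974 = -0.2782.
Step 5: Two-sided p-value via normal approximation = 2*(1 - Phi(|z|)) = 0.780879.
Step 6: alpha = 0.1. fail to reject H0.

R = 7, z = -0.2782, p = 0.780879, fail to reject H0.


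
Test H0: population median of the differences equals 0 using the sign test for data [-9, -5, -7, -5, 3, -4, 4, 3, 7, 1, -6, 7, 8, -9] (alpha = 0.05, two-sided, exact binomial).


Step 1: Discard zero differences. Original n = 14; n_eff = number of nonzero differences = 14.
Nonzero differences (with sign): -9, -5, -7, -5, +3, -4, +4, +3, +7, +1, -6, +7, +8, -9
Step 2: Count signs: positive = 7, negative = 7.
Step 3: Under H0: P(positive) = 0.5, so the number of positives S ~ Bin(14, 0.5).
Step 4: Two-sided exact p-value = sum of Bin(14,0.5) probabilities at or below the observed probability = 1.000000.
Step 5: alpha = 0.05. fail to reject H0.

n_eff = 14, pos = 7, neg = 7, p = 1.000000, fail to reject H0.


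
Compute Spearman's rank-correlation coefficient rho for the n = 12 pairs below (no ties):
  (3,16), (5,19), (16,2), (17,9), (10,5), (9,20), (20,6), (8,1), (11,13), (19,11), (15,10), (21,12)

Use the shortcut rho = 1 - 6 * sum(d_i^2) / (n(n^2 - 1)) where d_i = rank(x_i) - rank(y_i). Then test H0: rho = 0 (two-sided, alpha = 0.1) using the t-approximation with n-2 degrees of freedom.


Step 1: Rank x and y separately (midranks; no ties here).
rank(x): 3->1, 5->2, 16->8, 17->9, 10->5, 9->4, 20->11, 8->3, 11->6, 19->10, 15->7, 21->12
rank(y): 16->10, 19->11, 2->2, 9->5, 5->3, 20->12, 6->4, 1->1, 13->9, 11->7, 10->6, 12->8
Step 2: d_i = R_x(i) - R_y(i); compute d_i^2.
  (1-10)^2=81, (2-11)^2=81, (8-2)^2=36, (9-5)^2=16, (5-3)^2=4, (4-12)^2=64, (11-4)^2=49, (3-1)^2=4, (6-9)^2=9, (10-7)^2=9, (7-6)^2=1, (12-8)^2=16
sum(d^2) = 370.
Step 3: rho = 1 - 6*370 / (12*(12^2 - 1)) = 1 - 2220/1716 = -0.293706.
Step 4: Under H0, t = rho * sqrt((n-2)/(1-rho^2)) = -0.9716 ~ t(10).
Step 5: Two-sided p-value from the t-distribution with 10 df = 0.354148.
Step 6: alpha = 0.1. fail to reject H0.

rho = -0.2937, p = 0.354148, fail to reject H0 at alpha = 0.1.


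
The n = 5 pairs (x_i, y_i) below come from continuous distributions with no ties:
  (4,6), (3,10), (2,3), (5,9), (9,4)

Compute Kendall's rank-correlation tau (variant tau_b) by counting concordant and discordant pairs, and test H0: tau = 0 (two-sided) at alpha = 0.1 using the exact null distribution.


Step 1: Enumerate the 10 unordered pairs (i,j) with i<j and classify each by sign(x_j-x_i) * sign(y_j-y_i).
  (1,2):dx=-1,dy=+4->D; (1,3):dx=-2,dy=-3->C; (1,4):dx=+1,dy=+3->C; (1,5):dx=+5,dy=-2->D
  (2,3):dx=-1,dy=-7->C; (2,4):dx=+2,dy=-1->D; (2,5):dx=+6,dy=-6->D; (3,4):dx=+3,dy=+6->C
  (3,5):dx=+7,dy=+1->C; (4,5):dx=+4,dy=-5->D
Step 2: C = 5, D = 5, total pairs = 10.
Step 3: tau = (C - D)/(n(n-1)/2) = (5 - 5)/10 = 0.000000.
Step 4: Exact two-sided p-value (enumerate n! = 120 permutations of y under H0): p = 1.000000.
Step 5: alpha = 0.1. fail to reject H0.

tau_b = 0.0000 (C=5, D=5), p = 1.000000, fail to reject H0.
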